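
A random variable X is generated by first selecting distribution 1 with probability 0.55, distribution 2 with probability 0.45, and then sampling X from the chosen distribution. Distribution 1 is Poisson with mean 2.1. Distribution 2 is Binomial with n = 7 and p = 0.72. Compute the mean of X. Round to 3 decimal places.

3.423

Component means — 1: 2.1; 2: 5.04.
E[X] = 0.55·2.1 + 0.45·5.04 = 3.423.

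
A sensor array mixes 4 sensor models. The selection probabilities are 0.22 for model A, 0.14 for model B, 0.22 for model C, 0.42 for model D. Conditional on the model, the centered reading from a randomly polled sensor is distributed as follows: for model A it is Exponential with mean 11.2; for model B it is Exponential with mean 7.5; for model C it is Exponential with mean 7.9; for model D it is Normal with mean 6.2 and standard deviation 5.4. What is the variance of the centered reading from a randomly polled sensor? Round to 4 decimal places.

Per component, A: μ=11.2, E[X²]=250.88; B: μ=7.5, E[X²]=112.5; C: μ=7.9, E[X²]=124.82; D: μ=6.2, E[X²]=67.6.
E[X] = 0.22·11.2 + 0.14·7.5 + 0.22·7.9 + 0.42·6.2 = 7.856.
E[X²] = 0.22·250.88 + 0.14·112.5 + 0.22·124.82 + 0.42·67.6 = 126.796.
Var(X) = E[X²] − (E[X])² = 126.796 − 61.7167 = 65.0793.

65.0793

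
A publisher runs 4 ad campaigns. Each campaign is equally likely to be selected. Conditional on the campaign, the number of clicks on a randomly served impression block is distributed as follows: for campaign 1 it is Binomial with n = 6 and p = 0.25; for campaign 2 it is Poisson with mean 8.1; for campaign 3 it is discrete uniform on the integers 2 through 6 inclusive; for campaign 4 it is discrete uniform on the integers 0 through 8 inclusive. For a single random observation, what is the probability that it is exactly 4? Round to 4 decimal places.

0.0996

Conditional on each campaign, P(X = 4): 1: 0.032959; 2: 0.0544432; 3: 0.2; 4: 0.111111.
By total probability, P(X = 4) = 0.25·0.032959 + 0.25·0.0544432 + 0.25·0.2 + 0.25·0.111111 = 0.0996283.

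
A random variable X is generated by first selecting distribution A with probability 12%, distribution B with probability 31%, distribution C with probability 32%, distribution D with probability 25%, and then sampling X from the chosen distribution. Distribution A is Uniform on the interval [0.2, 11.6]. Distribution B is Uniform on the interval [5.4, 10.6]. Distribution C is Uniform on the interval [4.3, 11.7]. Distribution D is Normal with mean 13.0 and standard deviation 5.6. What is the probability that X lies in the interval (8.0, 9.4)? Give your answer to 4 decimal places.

Conditional on each component, P(8.0 < X < 9.4): A: 0.122807; B: 0.269231; C: 0.189189; D: 0.0741916.
By total probability, P(8.0 < X < 9.4) = 0.12·0.122807 + 0.31·0.269231 + 0.32·0.189189 + 0.25·0.0741916 = 0.177287.

0.1773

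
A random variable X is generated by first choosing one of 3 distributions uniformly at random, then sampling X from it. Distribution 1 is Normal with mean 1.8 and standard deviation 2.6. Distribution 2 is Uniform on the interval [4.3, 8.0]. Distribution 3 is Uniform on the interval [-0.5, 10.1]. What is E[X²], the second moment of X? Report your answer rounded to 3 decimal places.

27.122

For each component E[X²] = Var + (mean)², giving 1: 10; 2: 38.9633; 3: 32.4033.
Overall E[X²] = 0.333333·10 + 0.333333·38.9633 + 0.333333·32.4033 = 27.1222.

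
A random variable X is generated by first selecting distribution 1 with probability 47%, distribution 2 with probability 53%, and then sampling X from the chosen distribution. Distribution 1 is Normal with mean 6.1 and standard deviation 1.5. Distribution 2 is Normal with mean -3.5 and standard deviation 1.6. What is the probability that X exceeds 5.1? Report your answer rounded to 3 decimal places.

Conditional on each component, P(X > 5.1): 1: 0.747507; 2: 3.82913e-08.
By total probability, P(X > 5.1) = 0.47·0.747507 + 0.53·3.82913e-08 = 0.351329.

0.351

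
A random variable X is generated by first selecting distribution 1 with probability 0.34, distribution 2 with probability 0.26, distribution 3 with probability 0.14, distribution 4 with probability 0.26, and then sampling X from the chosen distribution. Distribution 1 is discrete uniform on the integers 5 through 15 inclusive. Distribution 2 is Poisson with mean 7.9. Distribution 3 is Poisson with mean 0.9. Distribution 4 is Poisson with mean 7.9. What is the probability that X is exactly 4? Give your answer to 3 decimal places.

Conditional on each component, P(X = 4): 1: 0; 2: 0.0601687; 3: 0.0111146; 4: 0.0601687.
By total probability, P(X = 4) = 0.34·0 + 0.26·0.0601687 + 0.14·0.0111146 + 0.26·0.0601687 = 0.0328438.

0.033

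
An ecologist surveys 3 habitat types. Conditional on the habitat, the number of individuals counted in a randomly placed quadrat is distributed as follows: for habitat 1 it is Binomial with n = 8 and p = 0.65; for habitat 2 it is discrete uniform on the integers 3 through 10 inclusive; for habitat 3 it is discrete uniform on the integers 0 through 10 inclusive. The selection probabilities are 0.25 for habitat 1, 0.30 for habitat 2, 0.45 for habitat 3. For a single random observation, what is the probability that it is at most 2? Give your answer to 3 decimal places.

Conditional on each habitat, P(X ≤ 2): 1: 0.0253175; 2: 0; 3: 0.272727.
By total probability, P(X ≤ 2) = 0.25·0.0253175 + 0.3·0 + 0.45·0.272727 = 0.129057.

0.129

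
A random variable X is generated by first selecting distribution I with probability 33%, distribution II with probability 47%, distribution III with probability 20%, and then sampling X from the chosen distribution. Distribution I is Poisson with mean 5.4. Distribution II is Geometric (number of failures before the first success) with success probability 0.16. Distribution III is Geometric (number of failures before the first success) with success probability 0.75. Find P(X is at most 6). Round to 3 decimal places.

0.763

Conditional on each component, P(X ≤ 6): I: 0.701671; II: 0.70491; III: 0.999939.
By total probability, P(X ≤ 6) = 0.33·0.701671 + 0.47·0.70491 + 0.2·0.999939 = 0.762847.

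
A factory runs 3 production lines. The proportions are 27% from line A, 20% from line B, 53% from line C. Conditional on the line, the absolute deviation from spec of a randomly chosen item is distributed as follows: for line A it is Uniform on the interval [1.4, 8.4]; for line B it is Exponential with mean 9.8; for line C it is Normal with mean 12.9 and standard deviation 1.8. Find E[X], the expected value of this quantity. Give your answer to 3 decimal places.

10.120

Component means — A: 4.9; B: 9.8; C: 12.9.
E[X] = 0.27·4.9 + 0.2·9.8 + 0.53·12.9 = 10.12.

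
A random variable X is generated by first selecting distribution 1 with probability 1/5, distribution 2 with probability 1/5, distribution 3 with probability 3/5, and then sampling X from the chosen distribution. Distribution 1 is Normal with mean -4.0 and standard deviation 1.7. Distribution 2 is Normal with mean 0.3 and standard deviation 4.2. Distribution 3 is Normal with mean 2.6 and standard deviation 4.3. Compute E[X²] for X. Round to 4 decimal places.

For each component E[X²] = Var + (mean)², giving 1: 18.89; 2: 17.73; 3: 25.25.
Overall E[X²] = 0.2·18.89 + 0.2·17.73 + 0.6·25.25 = 22.474.

22.4740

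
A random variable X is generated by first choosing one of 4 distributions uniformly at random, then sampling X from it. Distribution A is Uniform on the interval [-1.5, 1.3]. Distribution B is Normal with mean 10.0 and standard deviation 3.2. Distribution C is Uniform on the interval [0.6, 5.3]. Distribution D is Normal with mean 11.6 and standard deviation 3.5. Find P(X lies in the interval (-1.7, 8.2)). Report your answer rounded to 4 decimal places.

0.6131

Conditional on each component, P(-1.7 < X < 8.2): A: 1; B: 0.28676; C: 1; D: 0.165595.
By total probability, P(-1.7 < X < 8.2) = 0.25·1 + 0.25·0.28676 + 0.25·1 + 0.25·0.165595 = 0.613089.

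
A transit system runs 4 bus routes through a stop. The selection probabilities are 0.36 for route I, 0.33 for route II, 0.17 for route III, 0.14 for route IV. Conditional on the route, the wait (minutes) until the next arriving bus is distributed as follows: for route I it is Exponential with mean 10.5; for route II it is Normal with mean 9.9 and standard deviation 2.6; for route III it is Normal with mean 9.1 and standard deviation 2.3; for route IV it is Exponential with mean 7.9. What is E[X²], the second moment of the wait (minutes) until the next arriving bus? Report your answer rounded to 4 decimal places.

For each component E[X²] = Var + (mean)², giving I: 220.5; II: 104.77; III: 88.1; IV: 124.82.
Overall E[X²] = 0.36·220.5 + 0.33·104.77 + 0.17·88.1 + 0.14·124.82 = 146.406.

146.4059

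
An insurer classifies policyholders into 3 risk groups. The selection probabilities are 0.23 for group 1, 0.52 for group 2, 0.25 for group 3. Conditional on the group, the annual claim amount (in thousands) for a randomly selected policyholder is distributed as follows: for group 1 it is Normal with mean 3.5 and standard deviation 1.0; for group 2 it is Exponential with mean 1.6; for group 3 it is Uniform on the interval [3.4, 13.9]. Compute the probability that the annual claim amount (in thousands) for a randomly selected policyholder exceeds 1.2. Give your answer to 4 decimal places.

Conditional on each group, P(X > 1.2): 1: 0.989276; 2: 0.472367; 3: 1.
By total probability, P(X > 1.2) = 0.23·0.989276 + 0.52·0.472367 + 0.25·1 = 0.723164.

0.7232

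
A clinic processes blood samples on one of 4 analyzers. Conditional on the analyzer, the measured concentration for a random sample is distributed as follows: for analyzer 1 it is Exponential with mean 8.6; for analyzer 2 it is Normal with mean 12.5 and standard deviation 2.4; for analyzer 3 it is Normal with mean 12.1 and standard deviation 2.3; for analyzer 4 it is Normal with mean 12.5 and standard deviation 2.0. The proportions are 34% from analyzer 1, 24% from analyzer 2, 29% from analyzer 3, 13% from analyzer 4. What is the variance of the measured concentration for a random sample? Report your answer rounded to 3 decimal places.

Per component, 1: μ=8.6, E[X²]=147.92; 2: μ=12.5, E[X²]=162.01; 3: μ=12.1, E[X²]=151.7; 4: μ=12.5, E[X²]=160.25.
E[X] = 0.34·8.6 + 0.24·12.5 + 0.29·12.1 + 0.13·12.5 = 11.058.
E[X²] = 0.34·147.92 + 0.24·162.01 + 0.29·151.7 + 0.13·160.25 = 154.001.
Var(X) = E[X²] − (E[X])² = 154.001 − 122.279 = 31.7213.

31.721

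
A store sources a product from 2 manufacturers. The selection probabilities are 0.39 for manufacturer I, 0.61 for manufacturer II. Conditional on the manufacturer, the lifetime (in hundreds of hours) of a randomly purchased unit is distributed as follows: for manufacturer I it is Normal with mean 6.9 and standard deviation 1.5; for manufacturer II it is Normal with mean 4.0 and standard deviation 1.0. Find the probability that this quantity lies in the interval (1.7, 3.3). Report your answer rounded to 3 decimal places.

0.144

Conditional on each manufacturer, P(1.7 < X < 3.3): I: 0.00793406; II: 0.23124.
By total probability, P(1.7 < X < 3.3) = 0.39·0.00793406 + 0.61·0.23124 = 0.14415.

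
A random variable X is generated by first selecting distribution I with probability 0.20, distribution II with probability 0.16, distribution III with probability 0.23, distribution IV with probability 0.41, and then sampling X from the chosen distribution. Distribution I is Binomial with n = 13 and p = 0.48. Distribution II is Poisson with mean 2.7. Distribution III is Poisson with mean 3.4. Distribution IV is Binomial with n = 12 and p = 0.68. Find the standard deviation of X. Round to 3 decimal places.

2.849

Per component, I: μ=6.24, E[X²]=42.1824; II: μ=2.7, E[X²]=9.99; III: μ=3.4, E[X²]=14.96; IV: μ=8.16, E[X²]=69.1968.
E[X] = 0.2·6.24 + 0.16·2.7 + 0.23·3.4 + 0.41·8.16 = 5.8076.
E[X²] = 0.2·42.1824 + 0.16·9.99 + 0.23·14.96 + 0.41·69.1968 = 41.8464.
Var(X) = E[X²] − (E[X])² = 41.8464 − 33.7282 = 8.11815.
SD(X) = √8.11815 = 2.84924.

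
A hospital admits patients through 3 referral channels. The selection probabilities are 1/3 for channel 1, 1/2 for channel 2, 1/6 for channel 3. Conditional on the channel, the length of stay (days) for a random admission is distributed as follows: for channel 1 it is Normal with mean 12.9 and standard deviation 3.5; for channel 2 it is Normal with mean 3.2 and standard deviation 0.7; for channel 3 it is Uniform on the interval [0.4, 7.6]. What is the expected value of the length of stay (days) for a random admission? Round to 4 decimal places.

6.5667

Component means — 1: 12.9; 2: 3.2; 3: 4.
E[X] = 0.333333·12.9 + 0.5·3.2 + 0.166667·4 = 6.56667.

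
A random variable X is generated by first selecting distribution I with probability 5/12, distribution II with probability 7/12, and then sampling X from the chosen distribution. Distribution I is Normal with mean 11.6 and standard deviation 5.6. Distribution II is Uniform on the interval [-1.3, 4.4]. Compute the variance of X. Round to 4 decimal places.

39.1953

Per component, I: μ=11.6, E[X²]=165.92; II: μ=1.55, E[X²]=5.11.
E[X] = 0.416667·11.6 + 0.583333·1.55 = 5.7375.
E[X²] = 0.416667·165.92 + 0.583333·5.11 = 72.1142.
Var(X) = E[X²] − (E[X])² = 72.1142 − 32.9189 = 39.1953.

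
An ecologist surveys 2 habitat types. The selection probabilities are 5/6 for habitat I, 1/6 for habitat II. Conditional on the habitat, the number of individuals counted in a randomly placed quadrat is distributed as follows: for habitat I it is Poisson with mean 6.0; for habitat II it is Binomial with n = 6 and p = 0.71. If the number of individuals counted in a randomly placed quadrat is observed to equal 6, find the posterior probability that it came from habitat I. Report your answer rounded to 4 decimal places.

Likelihoods P(X=6 | ·): I: 0.160623; II: 0.1281.
Posterior ∝ prior × likelihood. Numerator for I: 0.833333·0.160623 = 0.133853.
Normalizing constant: 0.833333·0.160623 + 0.166667·0.1281 = 0.155203.
P(I | observation) = 0.133853 / 0.155203 = 0.862438.

0.8624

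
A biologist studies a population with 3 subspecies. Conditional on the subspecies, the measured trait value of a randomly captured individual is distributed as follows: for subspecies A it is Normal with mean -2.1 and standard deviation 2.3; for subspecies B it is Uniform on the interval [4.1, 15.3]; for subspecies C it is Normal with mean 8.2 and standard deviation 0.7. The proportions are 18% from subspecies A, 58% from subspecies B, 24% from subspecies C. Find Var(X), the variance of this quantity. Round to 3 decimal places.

Per component, A: μ=-2.1, E[X²]=9.7; B: μ=9.7, E[X²]=104.543; C: μ=8.2, E[X²]=67.73.
E[X] = 0.18·-2.1 + 0.58·9.7 + 0.24·8.2 = 7.216.
E[X²] = 0.18·9.7 + 0.58·104.543 + 0.24·67.73 = 78.6363.
Var(X) = E[X²] − (E[X])² = 78.6363 − 52.0707 = 26.5657.

26.566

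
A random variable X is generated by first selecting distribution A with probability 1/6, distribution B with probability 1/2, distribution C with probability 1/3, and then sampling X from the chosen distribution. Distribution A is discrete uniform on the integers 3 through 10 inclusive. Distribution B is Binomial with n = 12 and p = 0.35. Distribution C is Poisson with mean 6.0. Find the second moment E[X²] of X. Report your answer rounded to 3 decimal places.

For each component E[X²] = Var + (mean)², giving A: 47.5; B: 20.37; C: 42.
Overall E[X²] = 0.166667·47.5 + 0.5·20.37 + 0.333333·42 = 32.1017.

32.102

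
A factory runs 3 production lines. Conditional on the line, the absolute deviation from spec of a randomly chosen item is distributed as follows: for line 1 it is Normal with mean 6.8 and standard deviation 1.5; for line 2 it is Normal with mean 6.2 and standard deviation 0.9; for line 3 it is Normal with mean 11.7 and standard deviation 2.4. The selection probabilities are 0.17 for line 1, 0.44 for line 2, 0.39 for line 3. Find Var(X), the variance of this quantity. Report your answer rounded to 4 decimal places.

Per component, 1: μ=6.8, E[X²]=48.49; 2: μ=6.2, E[X²]=39.25; 3: μ=11.7, E[X²]=142.65.
E[X] = 0.17·6.8 + 0.44·6.2 + 0.39·11.7 = 8.447.
E[X²] = 0.17·48.49 + 0.44·39.25 + 0.39·142.65 = 81.1468.
Var(X) = E[X²] − (E[X])² = 81.1468 − 71.3518 = 9.79499.

9.7950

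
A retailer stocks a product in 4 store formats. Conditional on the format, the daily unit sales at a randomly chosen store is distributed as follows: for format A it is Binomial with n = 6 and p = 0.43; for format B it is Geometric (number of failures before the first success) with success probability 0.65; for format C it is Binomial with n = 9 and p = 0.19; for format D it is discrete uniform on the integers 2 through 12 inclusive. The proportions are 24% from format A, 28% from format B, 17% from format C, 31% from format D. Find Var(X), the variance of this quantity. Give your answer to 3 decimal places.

10.849

Per component, A: μ=2.58, E[X²]=8.127; B: μ=0.538462, E[X²]=1.11834; C: μ=1.71, E[X²]=4.3092; D: μ=7, E[X²]=59.
E[X] = 0.24·2.58 + 0.28·0.538462 + 0.17·1.71 + 0.31·7 = 3.23067.
E[X²] = 0.24·8.127 + 0.28·1.11834 + 0.17·4.3092 + 0.31·59 = 21.2862.
Var(X) = E[X²] − (E[X])² = 21.2862 − 10.4372 = 10.849.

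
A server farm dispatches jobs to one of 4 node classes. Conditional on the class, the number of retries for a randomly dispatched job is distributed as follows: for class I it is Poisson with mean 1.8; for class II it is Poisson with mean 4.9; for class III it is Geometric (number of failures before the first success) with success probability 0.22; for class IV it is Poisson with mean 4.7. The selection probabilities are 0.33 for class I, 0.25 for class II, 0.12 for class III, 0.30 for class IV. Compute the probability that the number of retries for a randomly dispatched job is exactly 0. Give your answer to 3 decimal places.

Conditional on each class, P(X = 0): I: 0.165299; II: 0.00744658; III: 0.22; IV: 0.00909528.
By total probability, P(X = 0) = 0.33·0.165299 + 0.25·0.00744658 + 0.12·0.22 + 0.3·0.00909528 = 0.0855389.

0.086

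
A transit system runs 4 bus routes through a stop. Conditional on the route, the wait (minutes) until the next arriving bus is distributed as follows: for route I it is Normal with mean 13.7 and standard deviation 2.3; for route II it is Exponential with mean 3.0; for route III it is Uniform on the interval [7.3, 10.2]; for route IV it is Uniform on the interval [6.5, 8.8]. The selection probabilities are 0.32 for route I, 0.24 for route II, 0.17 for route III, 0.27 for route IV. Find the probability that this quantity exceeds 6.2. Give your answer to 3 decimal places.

Conditional on each route, P(X > 6.2): I: 0.999445; II: 0.126607; III: 1; IV: 1.
By total probability, P(X > 6.2) = 0.32·0.999445 + 0.24·0.126607 + 0.17·1 + 0.27·1 = 0.790208.

0.790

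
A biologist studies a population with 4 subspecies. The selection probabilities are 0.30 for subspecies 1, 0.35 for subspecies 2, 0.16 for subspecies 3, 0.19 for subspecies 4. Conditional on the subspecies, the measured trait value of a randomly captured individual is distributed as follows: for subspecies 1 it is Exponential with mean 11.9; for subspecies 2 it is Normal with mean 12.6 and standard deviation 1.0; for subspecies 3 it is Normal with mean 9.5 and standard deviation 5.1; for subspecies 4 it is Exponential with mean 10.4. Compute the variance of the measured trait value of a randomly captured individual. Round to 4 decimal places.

68.8858

Per component, 1: μ=11.9, E[X²]=283.22; 2: μ=12.6, E[X²]=159.76; 3: μ=9.5, E[X²]=116.26; 4: μ=10.4, E[X²]=216.32.
E[X] = 0.3·11.9 + 0.35·12.6 + 0.16·9.5 + 0.19·10.4 = 11.476.
E[X²] = 0.3·283.22 + 0.35·159.76 + 0.16·116.26 + 0.19·216.32 = 200.584.
Var(X) = E[X²] − (E[X])² = 200.584 − 131.699 = 68.8858.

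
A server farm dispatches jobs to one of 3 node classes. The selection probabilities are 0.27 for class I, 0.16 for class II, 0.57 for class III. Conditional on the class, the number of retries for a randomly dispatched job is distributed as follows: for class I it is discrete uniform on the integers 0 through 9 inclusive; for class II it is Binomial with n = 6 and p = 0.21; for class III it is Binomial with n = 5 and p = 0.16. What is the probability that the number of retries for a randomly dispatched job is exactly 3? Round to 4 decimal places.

0.0581

Conditional on each class, P(X = 3): I: 0.1; II: 0.0913207; III: 0.0289014.
By total probability, P(X = 3) = 0.27·0.1 + 0.16·0.0913207 + 0.57·0.0289014 = 0.0580851.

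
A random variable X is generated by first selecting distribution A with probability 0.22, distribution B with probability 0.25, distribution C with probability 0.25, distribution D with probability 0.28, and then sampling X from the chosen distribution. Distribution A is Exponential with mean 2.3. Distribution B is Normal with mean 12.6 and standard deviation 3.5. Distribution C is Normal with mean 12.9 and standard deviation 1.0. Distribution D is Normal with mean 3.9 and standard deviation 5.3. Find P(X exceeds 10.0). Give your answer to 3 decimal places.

Conditional on each component, P(X > 10.0): A: 0.0129349; B: 0.771216; C: 0.998134; D: 0.124878.
By total probability, P(X > 10.0) = 0.22·0.0129349 + 0.25·0.771216 + 0.25·0.998134 + 0.28·0.124878 = 0.480149.

0.480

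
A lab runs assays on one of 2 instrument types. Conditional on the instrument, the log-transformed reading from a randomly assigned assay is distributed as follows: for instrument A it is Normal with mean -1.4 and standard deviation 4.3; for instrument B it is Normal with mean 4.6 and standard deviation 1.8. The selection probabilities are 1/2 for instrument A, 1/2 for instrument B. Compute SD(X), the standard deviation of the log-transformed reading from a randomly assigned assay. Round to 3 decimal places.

Per component, A: μ=-1.4, E[X²]=20.45; B: μ=4.6, E[X²]=24.4.
E[X] = 0.5·-1.4 + 0.5·4.6 = 1.6.
E[X²] = 0.5·20.45 + 0.5·24.4 = 22.425.
Var(X) = E[X²] − (E[X])² = 22.425 − 2.56 = 19.865.
SD(X) = √19.865 = 4.45702.

4.457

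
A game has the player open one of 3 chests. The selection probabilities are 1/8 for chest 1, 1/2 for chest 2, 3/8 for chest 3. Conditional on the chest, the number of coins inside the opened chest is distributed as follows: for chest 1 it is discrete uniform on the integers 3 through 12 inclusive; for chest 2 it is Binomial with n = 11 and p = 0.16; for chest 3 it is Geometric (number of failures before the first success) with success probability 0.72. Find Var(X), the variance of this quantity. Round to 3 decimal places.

6.755

Per component, 1: μ=7.5, E[X²]=64.5; 2: μ=1.76, E[X²]=4.576; 3: μ=0.388889, E[X²]=0.691358.
E[X] = 0.125·7.5 + 0.5·1.76 + 0.375·0.388889 = 1.96333.
E[X²] = 0.125·64.5 + 0.5·4.576 + 0.375·0.691358 = 10.6098.
Var(X) = E[X²] − (E[X])² = 10.6098 − 3.85468 = 6.75508.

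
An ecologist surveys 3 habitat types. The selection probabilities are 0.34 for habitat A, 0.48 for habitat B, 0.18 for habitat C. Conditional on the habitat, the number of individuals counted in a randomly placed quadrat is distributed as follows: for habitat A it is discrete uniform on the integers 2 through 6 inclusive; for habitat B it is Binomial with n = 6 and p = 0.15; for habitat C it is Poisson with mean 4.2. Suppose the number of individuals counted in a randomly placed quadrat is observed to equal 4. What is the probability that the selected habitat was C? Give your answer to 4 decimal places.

Likelihoods P(X=4 | ·): A: 0.2; B: 0.00548648; C: 0.194424.
Posterior ∝ prior × likelihood. Numerator for C: 0.18·0.194424 = 0.0349963.
Normalizing constant: 0.34·0.2 + 0.48·0.00548648 + 0.18·0.194424 = 0.10563.
P(C | observation) = 0.0349963 / 0.10563 = 0.331311.

0.3313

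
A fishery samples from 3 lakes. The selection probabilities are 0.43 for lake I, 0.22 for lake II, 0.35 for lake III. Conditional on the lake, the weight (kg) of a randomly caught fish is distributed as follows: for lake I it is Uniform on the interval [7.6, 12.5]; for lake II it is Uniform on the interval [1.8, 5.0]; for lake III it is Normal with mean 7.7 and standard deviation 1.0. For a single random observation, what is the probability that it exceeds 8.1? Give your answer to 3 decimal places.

Conditional on each lake, P(X > 8.1): I: 0.897959; II: 0; III: 0.344578.
By total probability, P(X > 8.1) = 0.43·0.897959 + 0.22·0 + 0.35·0.344578 = 0.506725.

0.507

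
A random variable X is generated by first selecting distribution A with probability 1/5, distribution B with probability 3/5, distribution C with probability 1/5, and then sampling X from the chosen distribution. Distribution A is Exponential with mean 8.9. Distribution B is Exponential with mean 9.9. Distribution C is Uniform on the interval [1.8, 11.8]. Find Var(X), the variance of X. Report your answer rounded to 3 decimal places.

Per component, A: μ=8.9, E[X²]=158.42; B: μ=9.9, E[X²]=196.02; C: μ=6.8, E[X²]=54.5733.
E[X] = 0.2·8.9 + 0.6·9.9 + 0.2·6.8 = 9.08.
E[X²] = 0.2·158.42 + 0.6·196.02 + 0.2·54.5733 = 160.211.
Var(X) = E[X²] − (E[X])² = 160.211 − 82.4464 = 77.7643.

77.764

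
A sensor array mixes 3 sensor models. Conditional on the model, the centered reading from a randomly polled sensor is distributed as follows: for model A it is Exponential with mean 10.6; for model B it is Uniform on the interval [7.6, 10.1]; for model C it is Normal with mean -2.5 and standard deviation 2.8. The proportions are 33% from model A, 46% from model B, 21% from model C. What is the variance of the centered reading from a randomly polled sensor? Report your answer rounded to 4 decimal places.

Per component, A: μ=10.6, E[X²]=224.72; B: μ=8.85, E[X²]=78.8433; C: μ=-2.5, E[X²]=14.09.
E[X] = 0.33·10.6 + 0.46·8.85 + 0.21·-2.5 = 7.044.
E[X²] = 0.33·224.72 + 0.46·78.8433 + 0.21·14.09 = 113.384.
Var(X) = E[X²] − (E[X])² = 113.384 − 49.6179 = 63.7665.

63.7665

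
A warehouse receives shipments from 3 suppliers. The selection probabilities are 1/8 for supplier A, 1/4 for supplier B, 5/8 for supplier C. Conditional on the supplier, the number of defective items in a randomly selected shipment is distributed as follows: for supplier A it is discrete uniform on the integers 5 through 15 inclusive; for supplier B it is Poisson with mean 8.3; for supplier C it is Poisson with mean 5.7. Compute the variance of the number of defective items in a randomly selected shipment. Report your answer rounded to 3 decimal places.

9.479

Per component, A: μ=10, E[X²]=110; B: μ=8.3, E[X²]=77.19; C: μ=5.7, E[X²]=38.19.
E[X] = 0.125·10 + 0.25·8.3 + 0.625·5.7 = 6.8875.
E[X²] = 0.125·110 + 0.25·77.19 + 0.625·38.19 = 56.9163.
Var(X) = E[X²] − (E[X])² = 56.9163 − 47.4377 = 9.47859.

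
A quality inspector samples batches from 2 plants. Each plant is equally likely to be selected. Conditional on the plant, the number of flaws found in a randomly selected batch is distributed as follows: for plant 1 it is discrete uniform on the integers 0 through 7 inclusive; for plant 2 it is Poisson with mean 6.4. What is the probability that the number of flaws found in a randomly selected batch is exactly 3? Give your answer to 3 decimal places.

0.099

Conditional on each plant, P(X = 3): 1: 0.125; 2: 0.0725945.
By total probability, P(X = 3) = 0.5·0.125 + 0.5·0.0725945 = 0.0987973.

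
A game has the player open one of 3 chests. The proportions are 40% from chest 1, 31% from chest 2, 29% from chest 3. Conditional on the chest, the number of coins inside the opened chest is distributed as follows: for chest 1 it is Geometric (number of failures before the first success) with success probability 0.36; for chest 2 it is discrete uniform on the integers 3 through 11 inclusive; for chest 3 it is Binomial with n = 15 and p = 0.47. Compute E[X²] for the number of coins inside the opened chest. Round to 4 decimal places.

For each component E[X²] = Var + (mean)², giving 1: 8.09877; 2: 55.6667; 3: 53.439.
Overall E[X²] = 0.4·8.09877 + 0.31·55.6667 + 0.29·53.439 = 35.9935.

35.9935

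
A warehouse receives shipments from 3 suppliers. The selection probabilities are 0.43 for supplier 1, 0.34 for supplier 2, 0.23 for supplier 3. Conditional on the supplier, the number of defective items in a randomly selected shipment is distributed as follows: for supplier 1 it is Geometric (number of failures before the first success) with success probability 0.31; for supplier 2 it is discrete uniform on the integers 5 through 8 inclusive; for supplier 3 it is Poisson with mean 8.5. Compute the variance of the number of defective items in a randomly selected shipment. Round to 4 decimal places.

Per component, 1: μ=2.22581, E[X²]=12.1342; 2: μ=6.5, E[X²]=43.5; 3: μ=8.5, E[X²]=80.75.
E[X] = 0.43·2.22581 + 0.34·6.5 + 0.23·8.5 = 5.1221.
E[X²] = 0.43·12.1342 + 0.34·43.5 + 0.23·80.75 = 38.5802.
Var(X) = E[X²] − (E[X])² = 38.5802 − 26.2359 = 12.3443.

12.3443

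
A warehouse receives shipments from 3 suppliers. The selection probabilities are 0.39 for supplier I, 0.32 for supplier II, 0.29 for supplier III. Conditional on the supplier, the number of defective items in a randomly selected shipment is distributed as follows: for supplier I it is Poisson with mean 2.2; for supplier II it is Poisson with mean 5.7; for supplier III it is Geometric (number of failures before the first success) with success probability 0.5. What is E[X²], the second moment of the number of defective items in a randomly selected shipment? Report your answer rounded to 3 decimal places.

For each component E[X²] = Var + (mean)², giving I: 7.04; II: 38.19; III: 3.
Overall E[X²] = 0.39·7.04 + 0.32·38.19 + 0.29·3 = 15.8364.

15.836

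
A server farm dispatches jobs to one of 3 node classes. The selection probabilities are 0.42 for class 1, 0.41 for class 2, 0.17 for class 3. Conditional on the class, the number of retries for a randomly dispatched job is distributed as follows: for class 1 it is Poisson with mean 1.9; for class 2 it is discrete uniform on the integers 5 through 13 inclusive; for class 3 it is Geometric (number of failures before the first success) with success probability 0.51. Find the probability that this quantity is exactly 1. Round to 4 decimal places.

Conditional on each class, P(X = 1): 1: 0.28418; 2: 0; 3: 0.2499.
By total probability, P(X = 1) = 0.42·0.28418 + 0.41·0 + 0.17·0.2499 = 0.161839.

0.1618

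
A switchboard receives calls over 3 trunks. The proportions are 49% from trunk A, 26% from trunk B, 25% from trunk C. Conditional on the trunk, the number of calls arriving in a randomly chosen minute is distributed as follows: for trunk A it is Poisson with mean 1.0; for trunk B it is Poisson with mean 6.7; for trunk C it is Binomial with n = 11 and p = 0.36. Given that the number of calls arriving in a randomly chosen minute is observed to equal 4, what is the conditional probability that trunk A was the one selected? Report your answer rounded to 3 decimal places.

Likelihoods P(X=4 | ·): A: 0.0153283; B: 0.103351; C: 0.243772.
Posterior ∝ prior × likelihood. Numerator for A: 0.49·0.0153283 = 0.00751087.
Normalizing constant: 0.49·0.0153283 + 0.26·0.103351 + 0.25·0.243772 = 0.0953251.
P(A | observation) = 0.00751087 / 0.0953251 = 0.0787921.

0.079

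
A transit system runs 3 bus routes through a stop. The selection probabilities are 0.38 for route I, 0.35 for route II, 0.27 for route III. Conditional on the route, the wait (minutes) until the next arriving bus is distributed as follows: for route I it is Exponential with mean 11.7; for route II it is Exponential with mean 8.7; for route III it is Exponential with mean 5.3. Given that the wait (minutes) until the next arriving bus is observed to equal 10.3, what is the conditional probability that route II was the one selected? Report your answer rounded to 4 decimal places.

0.3723

Likelihoods f(10.3 | ·): I: 0.0354394; II: 0.0351816; III: 0.027022.
Posterior ∝ prior × likelihood. Numerator for II: 0.35·0.0351816 = 0.0123136.
Normalizing constant: 0.38·0.0354394 + 0.35·0.0351816 + 0.27·0.027022 = 0.0330765.
P(II | observation) = 0.0123136 / 0.0330765 = 0.372276.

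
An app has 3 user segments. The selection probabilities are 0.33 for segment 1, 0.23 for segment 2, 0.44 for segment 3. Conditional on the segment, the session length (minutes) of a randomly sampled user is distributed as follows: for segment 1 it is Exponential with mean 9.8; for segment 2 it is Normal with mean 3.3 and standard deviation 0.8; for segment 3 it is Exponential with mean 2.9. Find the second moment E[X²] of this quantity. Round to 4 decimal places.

For each component E[X²] = Var + (mean)², giving 1: 192.08; 2: 11.53; 3: 16.82.
Overall E[X²] = 0.33·192.08 + 0.23·11.53 + 0.44·16.82 = 73.4391.

73.4391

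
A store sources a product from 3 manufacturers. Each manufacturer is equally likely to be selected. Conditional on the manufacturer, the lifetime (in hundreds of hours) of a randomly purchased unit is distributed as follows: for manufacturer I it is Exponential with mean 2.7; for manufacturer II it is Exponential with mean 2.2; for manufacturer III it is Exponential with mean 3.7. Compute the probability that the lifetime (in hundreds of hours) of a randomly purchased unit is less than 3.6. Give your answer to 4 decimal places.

Conditional on each manufacturer, P(X < 3.6): I: 0.736403; II: 0.805313; III: 0.622042.
By total probability, P(X < 3.6) = 0.333333·0.736403 + 0.333333·0.805313 + 0.333333·0.622042 = 0.721253.

0.7213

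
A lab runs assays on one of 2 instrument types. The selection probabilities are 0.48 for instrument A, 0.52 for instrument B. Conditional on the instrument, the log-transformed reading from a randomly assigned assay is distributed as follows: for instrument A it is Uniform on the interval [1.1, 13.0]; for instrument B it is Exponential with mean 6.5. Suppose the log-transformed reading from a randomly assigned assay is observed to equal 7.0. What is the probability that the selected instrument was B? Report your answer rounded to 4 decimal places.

Likelihoods f(7.0 | ·): A: 0.0840336; B: 0.0524065.
Posterior ∝ prior × likelihood. Numerator for B: 0.52·0.0524065 = 0.0272514.
Normalizing constant: 0.48·0.0840336 + 0.52·0.0524065 = 0.0675875.
P(B | observation) = 0.0272514 / 0.0675875 = 0.403201.

0.4032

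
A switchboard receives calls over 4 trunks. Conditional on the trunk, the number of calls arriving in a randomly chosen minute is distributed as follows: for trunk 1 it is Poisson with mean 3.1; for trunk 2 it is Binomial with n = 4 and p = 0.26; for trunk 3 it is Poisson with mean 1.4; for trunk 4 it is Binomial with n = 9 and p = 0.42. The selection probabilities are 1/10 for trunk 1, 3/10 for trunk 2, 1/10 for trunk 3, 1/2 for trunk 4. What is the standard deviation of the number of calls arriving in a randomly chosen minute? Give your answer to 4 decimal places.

Per component, 1: μ=3.1, E[X²]=12.71; 2: μ=1.04, E[X²]=1.8512; 3: μ=1.4, E[X²]=3.36; 4: μ=3.78, E[X²]=16.4808.
E[X] = 0.1·3.1 + 0.3·1.04 + 0.1·1.4 + 0.5·3.78 = 2.652.
E[X²] = 0.1·12.71 + 0.3·1.8512 + 0.1·3.36 + 0.5·16.4808 = 10.4028.
Var(X) = E[X²] − (E[X])² = 10.4028 − 7.0331 = 3.36966.
SD(X) = √3.36966 = 1.83566.

1.8357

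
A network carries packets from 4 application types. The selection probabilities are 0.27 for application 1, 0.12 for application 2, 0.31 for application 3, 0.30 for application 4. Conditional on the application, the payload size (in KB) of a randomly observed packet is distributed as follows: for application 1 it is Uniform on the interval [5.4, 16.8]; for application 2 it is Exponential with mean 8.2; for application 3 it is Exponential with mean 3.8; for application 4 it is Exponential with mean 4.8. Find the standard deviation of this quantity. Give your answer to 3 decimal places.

Per component, 1: μ=11.1, E[X²]=134.04; 2: μ=8.2, E[X²]=134.48; 3: μ=3.8, E[X²]=28.88; 4: μ=4.8, E[X²]=46.08.
E[X] = 0.27·11.1 + 0.12·8.2 + 0.31·3.8 + 0.3·4.8 = 6.599.
E[X²] = 0.27·134.04 + 0.12·134.48 + 0.31·28.88 + 0.3·46.08 = 75.1052.
Var(X) = E[X²] − (E[X])² = 75.1052 − 43.5468 = 31.5584.
SD(X) = √31.5584 = 5.61769.

5.618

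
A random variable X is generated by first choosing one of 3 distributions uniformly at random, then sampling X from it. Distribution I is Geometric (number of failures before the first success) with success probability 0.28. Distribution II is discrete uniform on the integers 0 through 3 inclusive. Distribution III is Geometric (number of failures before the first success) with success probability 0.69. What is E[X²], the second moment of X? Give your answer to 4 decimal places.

For each component E[X²] = Var + (mean)², giving I: 15.7959; II: 3.5; III: 0.852972.
Overall E[X²] = 0.333333·15.7959 + 0.333333·3.5 + 0.333333·0.852972 = 6.7163.

6.7163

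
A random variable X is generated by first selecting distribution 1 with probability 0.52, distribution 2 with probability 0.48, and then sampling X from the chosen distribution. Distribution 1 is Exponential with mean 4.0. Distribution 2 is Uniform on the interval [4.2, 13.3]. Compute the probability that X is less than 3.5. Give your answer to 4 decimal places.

Conditional on each component, P(X < 3.5): 1: 0.583138; 2: 0.
By total probability, P(X < 3.5) = 0.52·0.583138 + 0.48·0 = 0.303232.

0.3032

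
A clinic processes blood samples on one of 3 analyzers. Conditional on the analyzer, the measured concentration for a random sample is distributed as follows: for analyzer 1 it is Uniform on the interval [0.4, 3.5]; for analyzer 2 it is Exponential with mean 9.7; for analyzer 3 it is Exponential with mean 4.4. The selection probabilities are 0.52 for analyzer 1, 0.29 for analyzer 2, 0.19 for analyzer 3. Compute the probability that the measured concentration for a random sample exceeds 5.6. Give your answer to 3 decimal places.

Conditional on each analyzer, P(X > 5.6): 1: 0; 2: 0.561401; 3: 0.280067.
By total probability, P(X > 5.6) = 0.52·0 + 0.29·0.561401 + 0.19·0.280067 = 0.216019.

0.216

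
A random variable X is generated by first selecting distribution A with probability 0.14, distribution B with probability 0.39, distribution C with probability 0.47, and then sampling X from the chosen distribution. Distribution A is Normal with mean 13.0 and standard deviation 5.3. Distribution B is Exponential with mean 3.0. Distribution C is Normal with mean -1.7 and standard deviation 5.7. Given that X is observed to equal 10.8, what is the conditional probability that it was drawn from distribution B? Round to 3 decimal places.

Likelihoods f(10.8 | ·): A: 0.0690588; B: 0.00910791; C: 0.00632029.
Posterior ∝ prior × likelihood. Numerator for B: 0.39·0.00910791 = 0.00355208.
Normalizing constant: 0.14·0.0690588 + 0.39·0.00910791 + 0.47·0.00632029 = 0.0161909.
P(B | observation) = 0.00355208 / 0.0161909 = 0.219388.

0.219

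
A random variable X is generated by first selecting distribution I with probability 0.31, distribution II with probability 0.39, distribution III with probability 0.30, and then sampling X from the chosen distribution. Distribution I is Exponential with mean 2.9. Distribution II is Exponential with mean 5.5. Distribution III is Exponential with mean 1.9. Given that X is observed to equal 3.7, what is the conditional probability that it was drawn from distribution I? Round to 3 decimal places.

Likelihoods f(3.7 | ·): I: 0.0962725; II: 0.0927845; III: 0.0750784.
Posterior ∝ prior × likelihood. Numerator for I: 0.31·0.0962725 = 0.0298445.
Normalizing constant: 0.31·0.0962725 + 0.39·0.0927845 + 0.3·0.0750784 = 0.088554.
P(I | observation) = 0.0298445 / 0.088554 = 0.33702.

0.337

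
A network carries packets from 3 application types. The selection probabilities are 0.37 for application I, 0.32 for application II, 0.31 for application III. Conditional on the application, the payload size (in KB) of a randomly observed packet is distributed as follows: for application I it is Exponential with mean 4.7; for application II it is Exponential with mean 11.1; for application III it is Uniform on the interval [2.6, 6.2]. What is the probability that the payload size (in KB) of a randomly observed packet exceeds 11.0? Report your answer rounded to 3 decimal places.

0.154

Conditional on each application, P(X > 11.0): I: 0.0962867; II: 0.371209; III: 0.
By total probability, P(X > 11.0) = 0.37·0.0962867 + 0.32·0.371209 + 0.31·0 = 0.154413.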